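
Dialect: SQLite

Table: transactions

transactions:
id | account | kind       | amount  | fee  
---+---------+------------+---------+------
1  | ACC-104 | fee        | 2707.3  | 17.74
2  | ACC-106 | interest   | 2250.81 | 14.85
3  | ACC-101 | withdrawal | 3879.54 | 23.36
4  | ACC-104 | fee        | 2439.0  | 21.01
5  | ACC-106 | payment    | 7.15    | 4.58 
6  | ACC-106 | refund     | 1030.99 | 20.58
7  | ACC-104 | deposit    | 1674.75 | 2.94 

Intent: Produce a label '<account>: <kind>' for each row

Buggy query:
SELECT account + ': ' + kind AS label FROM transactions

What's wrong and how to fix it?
Bug: SQLite uses || for string concatenation; + coerces text to numbers (yielding 0)

Fix: Use the || operator for string concatenation

Corrected query:
SELECT account || ': ' || kind AS label FROM transactions

Result:
label              
-------------------
ACC-104: fee       
ACC-106: interest  
ACC-101: withdrawal
ACC-104: fee       
ACC-106: payment   
ACC-106: refund    
ACC-104: deposit   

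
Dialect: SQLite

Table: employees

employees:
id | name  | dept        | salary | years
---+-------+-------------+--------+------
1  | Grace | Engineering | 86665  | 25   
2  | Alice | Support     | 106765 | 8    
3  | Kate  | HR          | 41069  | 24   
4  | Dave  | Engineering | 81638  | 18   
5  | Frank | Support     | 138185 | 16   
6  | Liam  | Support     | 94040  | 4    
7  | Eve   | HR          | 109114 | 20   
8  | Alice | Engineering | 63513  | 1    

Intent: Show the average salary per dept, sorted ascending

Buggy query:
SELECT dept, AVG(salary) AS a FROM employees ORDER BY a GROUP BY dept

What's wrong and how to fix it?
Bug: ORDER BY appears before GROUP BY; SQL clause order requires GROUP BY first

Fix: Reorder: SELECT … FROM … GROUP BY … ORDER BY …

Corrected query:
SELECT dept, AVG(salary) AS a FROM employees GROUP BY dept ORDER BY a

Result:
dept        | a            
------------+--------------
HR          | 75091.5      
Engineering | 77272        
Support     | 112996.666667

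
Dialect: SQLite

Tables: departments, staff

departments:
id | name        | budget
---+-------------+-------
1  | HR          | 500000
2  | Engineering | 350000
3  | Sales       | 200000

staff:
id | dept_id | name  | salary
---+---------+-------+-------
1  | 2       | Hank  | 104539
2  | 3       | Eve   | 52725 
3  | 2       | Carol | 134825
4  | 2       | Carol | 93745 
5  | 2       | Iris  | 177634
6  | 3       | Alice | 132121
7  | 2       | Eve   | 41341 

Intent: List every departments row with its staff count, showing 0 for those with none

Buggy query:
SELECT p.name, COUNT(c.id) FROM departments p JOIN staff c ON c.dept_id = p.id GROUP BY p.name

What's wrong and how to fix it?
Bug: INNER JOIN drops departments rows that have no matching staff rows

Fix: Switch to LEFT JOIN to retain unmatched parent rows

Corrected query:
SELECT p.name, COUNT(c.id) FROM departments p LEFT JOIN staff c ON c.dept_id = p.id GROUP BY p.name

Result:
name        | COUNT(c.id)
------------+------------
Engineering | 5          
HR          | 0          
Sales       | 2          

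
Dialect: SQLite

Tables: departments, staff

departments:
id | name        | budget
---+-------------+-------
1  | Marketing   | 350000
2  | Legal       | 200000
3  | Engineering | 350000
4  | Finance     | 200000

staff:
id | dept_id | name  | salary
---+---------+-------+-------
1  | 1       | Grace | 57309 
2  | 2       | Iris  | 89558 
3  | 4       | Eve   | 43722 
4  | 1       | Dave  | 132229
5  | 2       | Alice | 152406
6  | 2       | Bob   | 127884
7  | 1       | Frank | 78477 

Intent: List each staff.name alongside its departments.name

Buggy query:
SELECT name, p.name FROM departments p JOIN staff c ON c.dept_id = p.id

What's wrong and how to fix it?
Bug: Both tables have a 'name' column; the unqualified reference is ambiguous

Fix: Prefix ambiguous columns with the table alias

Corrected query:
SELECT c.name, p.name FROM departments p JOIN staff c ON c.dept_id = p.id

Result:
name  | name     
------+----------
Grace | Marketing
Iris  | Legal    
Eve   | Finance  
Dave  | Marketing
Alice | Legal    
Bob   | Legal    
Frank | Marketing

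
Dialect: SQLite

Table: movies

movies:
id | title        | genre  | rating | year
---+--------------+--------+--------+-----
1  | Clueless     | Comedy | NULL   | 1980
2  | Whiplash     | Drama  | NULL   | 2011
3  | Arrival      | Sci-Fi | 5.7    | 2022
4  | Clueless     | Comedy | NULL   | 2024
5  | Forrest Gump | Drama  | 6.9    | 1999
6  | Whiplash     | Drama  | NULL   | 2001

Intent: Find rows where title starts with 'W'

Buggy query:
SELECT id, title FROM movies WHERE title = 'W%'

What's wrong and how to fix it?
Bug: '=' compares the literal string including the % character; pattern matching needs LIKE

Fix: Use LIKE for wildcard pattern matching

Corrected query:
SELECT id, title FROM movies WHERE title LIKE 'W%'

Result:
id | title   
---+---------
2  | Whiplash
6  | Whiplash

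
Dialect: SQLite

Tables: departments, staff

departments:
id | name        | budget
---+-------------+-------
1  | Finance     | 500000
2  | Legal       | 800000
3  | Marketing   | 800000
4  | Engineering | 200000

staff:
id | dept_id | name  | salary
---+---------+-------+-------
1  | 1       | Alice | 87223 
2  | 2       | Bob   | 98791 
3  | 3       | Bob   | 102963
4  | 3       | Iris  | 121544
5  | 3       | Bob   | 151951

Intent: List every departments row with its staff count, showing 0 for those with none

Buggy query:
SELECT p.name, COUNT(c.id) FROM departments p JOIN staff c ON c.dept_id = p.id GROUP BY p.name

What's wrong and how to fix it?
Bug: INNER JOIN drops departments rows that have no matching staff rows

Fix: Use LEFT JOIN so parents without children still appear (COUNT(c.id) gives 0)

Corrected query:
SELECT p.name, COUNT(c.id) FROM departments p LEFT JOIN staff c ON c.dept_id = p.id GROUP BY p.name

Result:
name        | COUNT(c.id)
------------+------------
Engineering | 0          
Finance     | 1          
Legal       | 1          
Marketing   | 3          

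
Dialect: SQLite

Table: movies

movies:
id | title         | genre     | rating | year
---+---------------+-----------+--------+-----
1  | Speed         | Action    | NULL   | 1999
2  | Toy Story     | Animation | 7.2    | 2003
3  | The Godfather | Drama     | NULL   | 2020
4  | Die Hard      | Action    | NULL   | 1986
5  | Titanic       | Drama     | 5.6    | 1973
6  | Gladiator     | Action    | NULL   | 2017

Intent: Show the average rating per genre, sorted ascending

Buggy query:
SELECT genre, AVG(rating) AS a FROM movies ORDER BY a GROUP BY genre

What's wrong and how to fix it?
Bug: GROUP BY must precede ORDER BY

Fix: Reorder: SELECT … FROM … GROUP BY … ORDER BY …

Corrected query:
SELECT genre, AVG(rating) AS a FROM movies GROUP BY genre ORDER BY a

Result:
genre     | a   
----------+-----
Action    | NULL
Drama     | 5.6 
Animation | 7.2 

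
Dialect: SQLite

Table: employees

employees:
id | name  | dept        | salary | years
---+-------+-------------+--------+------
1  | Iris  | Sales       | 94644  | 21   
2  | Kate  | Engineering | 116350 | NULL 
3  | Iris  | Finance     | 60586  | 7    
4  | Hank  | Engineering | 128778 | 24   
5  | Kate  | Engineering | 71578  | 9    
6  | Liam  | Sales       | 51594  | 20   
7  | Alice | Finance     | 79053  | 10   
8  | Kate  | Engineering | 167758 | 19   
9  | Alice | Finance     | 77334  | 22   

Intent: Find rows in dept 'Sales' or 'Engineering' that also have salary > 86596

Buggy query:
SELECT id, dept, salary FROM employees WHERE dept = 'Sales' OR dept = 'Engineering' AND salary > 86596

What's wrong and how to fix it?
Bug: Without parentheses, AND is evaluated before OR, so the salary filter only applies to the 'Engineering' branch

Fix: Add parentheses around the OR so the AND applies to both alternatives

Corrected query:
SELECT id, dept, salary FROM employees WHERE (dept = 'Sales' OR dept = 'Engineering') AND salary > 86596

Result:
id | dept        | salary
---+-------------+-------
1  | Sales       | 94644 
2  | Engineering | 116350
4  | Engineering | 128778
8  | Engineering | 167758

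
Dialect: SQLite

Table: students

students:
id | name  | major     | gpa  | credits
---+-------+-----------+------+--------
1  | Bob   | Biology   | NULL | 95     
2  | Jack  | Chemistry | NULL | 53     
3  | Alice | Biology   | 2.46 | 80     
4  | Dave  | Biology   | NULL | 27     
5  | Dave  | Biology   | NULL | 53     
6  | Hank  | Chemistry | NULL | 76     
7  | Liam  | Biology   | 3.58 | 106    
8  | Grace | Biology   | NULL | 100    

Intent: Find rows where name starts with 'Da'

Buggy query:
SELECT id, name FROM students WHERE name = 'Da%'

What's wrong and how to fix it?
Bug: '=' compares the literal string including the % character; pattern matching needs LIKE

Fix: Use LIKE for wildcard pattern matching

Corrected query:
SELECT id, name FROM students WHERE name LIKE 'Da%'

Result:
id | name
---+-----
4  | Dave
5  | Dave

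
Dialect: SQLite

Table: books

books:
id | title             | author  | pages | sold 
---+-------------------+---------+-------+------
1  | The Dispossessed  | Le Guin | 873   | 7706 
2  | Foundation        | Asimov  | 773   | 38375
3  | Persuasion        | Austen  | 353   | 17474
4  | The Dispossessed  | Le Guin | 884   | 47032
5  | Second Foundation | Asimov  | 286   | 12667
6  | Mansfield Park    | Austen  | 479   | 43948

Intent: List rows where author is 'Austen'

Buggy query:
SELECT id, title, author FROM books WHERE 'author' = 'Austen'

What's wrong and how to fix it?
Bug: Single quotes denote string literals in SQL; the column name is being compared as a constant string

Fix: Remove the quotes around the column name (or use double quotes for an identifier)

Corrected query:
SELECT id, title, author FROM books WHERE author = 'Austen'

Result:
id | title          | author
---+----------------+-------
3  | Persuasion     | Austen
6  | Mansfield Park | Austen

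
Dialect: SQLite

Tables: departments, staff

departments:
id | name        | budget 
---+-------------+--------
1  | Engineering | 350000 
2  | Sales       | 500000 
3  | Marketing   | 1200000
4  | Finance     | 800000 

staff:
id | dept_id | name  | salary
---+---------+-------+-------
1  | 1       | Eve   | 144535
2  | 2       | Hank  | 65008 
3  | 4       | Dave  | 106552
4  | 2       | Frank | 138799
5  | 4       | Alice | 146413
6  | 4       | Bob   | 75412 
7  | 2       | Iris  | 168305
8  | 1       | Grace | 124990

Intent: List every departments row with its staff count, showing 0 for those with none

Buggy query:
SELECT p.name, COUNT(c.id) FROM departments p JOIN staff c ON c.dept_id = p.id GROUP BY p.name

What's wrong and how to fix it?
Bug: An inner join excludes parents with zero children

Fix: Switch to LEFT JOIN to retain unmatched parent rows

Corrected query:
SELECT p.name, COUNT(c.id) FROM departments p LEFT JOIN staff c ON c.dept_id = p.id GROUP BY p.name

Result:
name        | COUNT(c.id)
------------+------------
Engineering | 2          
Finance     | 3          
Marketing   | 0          
Sales       | 3          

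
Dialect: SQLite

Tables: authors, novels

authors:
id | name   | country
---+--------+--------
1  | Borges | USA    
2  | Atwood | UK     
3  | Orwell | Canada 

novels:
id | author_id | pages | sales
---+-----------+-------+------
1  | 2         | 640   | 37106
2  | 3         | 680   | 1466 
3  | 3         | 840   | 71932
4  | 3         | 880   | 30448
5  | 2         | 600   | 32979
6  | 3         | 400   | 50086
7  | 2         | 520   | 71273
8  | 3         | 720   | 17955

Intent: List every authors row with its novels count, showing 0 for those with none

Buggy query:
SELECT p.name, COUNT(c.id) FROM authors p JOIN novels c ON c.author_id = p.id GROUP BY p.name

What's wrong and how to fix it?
Bug: INNER JOIN drops authors rows that have no matching novels rows

Fix: Use LEFT JOIN so parents without children still appear (COUNT(c.id) gives 0)

Corrected query:
SELECT p.name, COUNT(c.id) FROM authors p LEFT JOIN novels c ON c.author_id = p.id GROUP BY p.name

Result:
name   | COUNT(c.id)
-------+------------
Atwood | 3          
Borges | 0          
Orwell | 5          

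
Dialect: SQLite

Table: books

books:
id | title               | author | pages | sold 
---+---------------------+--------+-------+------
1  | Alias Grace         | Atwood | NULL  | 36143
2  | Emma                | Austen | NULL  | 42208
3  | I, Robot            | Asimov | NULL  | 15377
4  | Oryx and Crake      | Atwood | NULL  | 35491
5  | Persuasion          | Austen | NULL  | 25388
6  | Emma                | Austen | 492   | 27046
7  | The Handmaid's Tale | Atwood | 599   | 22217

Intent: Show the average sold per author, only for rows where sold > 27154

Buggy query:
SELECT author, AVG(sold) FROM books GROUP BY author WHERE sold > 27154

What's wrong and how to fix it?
Bug: Row-level WHERE must come before GROUP BY in the clause order

Fix: Place WHERE between FROM and GROUP BY

Corrected query:
SELECT author, AVG(sold) FROM books WHERE sold > 27154 GROUP BY author

Result:
author | AVG(sold)
-------+----------
Atwood | 35817    
Austen | 42208    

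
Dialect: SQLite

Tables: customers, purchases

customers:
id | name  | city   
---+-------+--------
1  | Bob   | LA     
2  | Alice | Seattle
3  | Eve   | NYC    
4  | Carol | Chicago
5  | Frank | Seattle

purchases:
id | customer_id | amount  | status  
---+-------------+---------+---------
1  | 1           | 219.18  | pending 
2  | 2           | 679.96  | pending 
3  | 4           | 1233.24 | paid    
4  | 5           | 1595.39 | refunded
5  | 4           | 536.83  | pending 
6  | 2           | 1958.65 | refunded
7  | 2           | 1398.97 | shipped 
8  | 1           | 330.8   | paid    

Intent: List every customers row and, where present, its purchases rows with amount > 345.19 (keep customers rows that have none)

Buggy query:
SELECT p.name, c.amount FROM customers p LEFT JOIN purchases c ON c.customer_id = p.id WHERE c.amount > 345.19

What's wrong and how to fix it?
Bug: Filtering c.amount in WHERE discards the NULL rows produced by LEFT JOIN, turning it into an inner join

Fix: Put 'c.amount > 345.19' in the JOIN's ON clause instead of WHERE

Corrected query:
SELECT p.name, c.amount FROM customers p LEFT JOIN purchases c ON c.customer_id = p.id AND c.amount > 345.19

Result:
name  | amount 
------+--------
Bob   | NULL   
Alice | 679.96 
Alice | 1398.97
Alice | 1958.65
Eve   | NULL   
Carol | 536.83 
Carol | 1233.24
Frank | 1595.39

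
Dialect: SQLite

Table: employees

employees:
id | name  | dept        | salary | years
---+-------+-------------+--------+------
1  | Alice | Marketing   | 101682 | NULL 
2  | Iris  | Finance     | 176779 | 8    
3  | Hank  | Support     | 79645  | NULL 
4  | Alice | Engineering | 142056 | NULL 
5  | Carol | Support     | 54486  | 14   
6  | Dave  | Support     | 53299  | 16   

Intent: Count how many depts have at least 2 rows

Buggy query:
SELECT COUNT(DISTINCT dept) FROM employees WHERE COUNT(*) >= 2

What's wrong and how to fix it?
Bug: COUNT(*) cannot appear in WHERE; the per-group count doesn't exist yet

Fix: Use a subquery that GROUPs and filters with HAVING, then count its rows

Corrected query:
SELECT COUNT(*) FROM (SELECT dept FROM employees GROUP BY dept HAVING COUNT(*) >= 2)

Result:
COUNT(*)
--------
1       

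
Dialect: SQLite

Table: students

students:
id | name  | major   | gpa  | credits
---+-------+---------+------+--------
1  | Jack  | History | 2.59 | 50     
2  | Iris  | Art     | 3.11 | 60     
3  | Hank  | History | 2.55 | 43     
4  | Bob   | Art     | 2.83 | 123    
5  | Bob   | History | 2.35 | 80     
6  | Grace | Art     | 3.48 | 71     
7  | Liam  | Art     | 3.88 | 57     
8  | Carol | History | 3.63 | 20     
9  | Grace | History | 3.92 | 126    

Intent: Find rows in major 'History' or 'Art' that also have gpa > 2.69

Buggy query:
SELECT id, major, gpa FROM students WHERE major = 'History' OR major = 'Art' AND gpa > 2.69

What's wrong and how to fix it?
Bug: Without parentheses, AND is evaluated before OR, so the gpa filter only applies to the 'Art' branch

Fix: Add parentheses around the OR so the AND applies to both alternatives

Corrected query:
SELECT id, major, gpa FROM students WHERE (major = 'History' OR major = 'Art') AND gpa > 2.69

Result:
id | major   | gpa 
---+---------+-----
2  | Art     | 3.11
4  | Art     | 2.83
6  | Art     | 3.48
7  | Art     | 3.88
8  | History | 3.63
9  | History | 3.92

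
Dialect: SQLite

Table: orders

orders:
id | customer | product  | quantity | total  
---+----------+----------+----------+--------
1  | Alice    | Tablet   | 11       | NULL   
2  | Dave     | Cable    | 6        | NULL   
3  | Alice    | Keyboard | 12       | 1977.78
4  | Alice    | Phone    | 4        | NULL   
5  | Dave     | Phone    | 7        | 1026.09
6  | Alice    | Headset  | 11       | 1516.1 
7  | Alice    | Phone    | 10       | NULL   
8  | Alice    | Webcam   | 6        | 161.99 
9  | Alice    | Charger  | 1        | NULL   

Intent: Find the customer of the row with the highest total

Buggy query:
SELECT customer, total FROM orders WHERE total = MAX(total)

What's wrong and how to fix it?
Bug: MAX(total) is an aggregate and cannot be used directly in WHERE

Fix: Wrap MAX in a scalar subquery so WHERE compares against a single value

Corrected query:
SELECT customer, total FROM orders WHERE total = (SELECT MAX(total) FROM orders)

Result:
customer | total  
---------+--------
Alice    | 1977.78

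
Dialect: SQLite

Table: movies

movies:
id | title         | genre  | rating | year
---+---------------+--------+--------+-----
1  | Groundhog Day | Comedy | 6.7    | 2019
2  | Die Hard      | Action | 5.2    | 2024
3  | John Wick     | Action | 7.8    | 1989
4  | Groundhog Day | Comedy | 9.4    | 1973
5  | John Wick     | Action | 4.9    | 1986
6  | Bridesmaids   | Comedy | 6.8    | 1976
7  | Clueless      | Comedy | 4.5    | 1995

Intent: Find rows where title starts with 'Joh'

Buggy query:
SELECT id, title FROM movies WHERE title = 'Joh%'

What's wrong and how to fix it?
Bug: Wildcards only work with LIKE; '=' treats '%' as a literal character

Fix: Replace '=' with LIKE so 'Joh%' is treated as a pattern

Corrected query:
SELECT id, title FROM movies WHERE title LIKE 'Joh%'

Result:
id | title    
---+----------
3  | John Wick
5  | John Wick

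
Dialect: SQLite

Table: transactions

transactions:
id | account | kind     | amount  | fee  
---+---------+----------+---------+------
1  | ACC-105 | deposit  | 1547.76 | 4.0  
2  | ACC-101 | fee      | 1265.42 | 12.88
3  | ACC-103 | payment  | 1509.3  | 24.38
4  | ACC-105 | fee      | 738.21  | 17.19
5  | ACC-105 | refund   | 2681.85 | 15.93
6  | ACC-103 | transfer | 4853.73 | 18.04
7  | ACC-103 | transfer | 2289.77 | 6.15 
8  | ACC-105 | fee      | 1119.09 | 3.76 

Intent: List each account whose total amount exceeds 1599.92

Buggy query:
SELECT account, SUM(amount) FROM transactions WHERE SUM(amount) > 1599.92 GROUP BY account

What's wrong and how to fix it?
Bug: Aggregate functions cannot appear in a WHERE clause

Fix: Move the aggregate condition to a HAVING clause

Corrected query:
SELECT account, SUM(amount) FROM transactions GROUP BY account HAVING SUM(amount) > 1599.92

Result:
account | SUM(amount)
--------+------------
ACC-103 | 8652.8     
ACC-105 | 6086.91    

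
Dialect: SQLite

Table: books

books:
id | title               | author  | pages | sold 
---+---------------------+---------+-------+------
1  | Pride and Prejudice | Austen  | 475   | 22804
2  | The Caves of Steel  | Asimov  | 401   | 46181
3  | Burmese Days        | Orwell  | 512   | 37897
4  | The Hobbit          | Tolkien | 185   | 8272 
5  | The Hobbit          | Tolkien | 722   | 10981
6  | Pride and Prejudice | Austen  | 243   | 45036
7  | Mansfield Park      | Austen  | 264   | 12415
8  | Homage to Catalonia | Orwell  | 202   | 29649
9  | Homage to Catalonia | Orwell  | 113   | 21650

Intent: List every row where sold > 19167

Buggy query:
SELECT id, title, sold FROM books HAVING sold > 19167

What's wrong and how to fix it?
Bug: HAVING filters the output of aggregation, but this query has no GROUP BY and no aggregate functions, so SQLite rejects it (HAVING clause on a non-aggregate query); the condition here is per row

Fix: Use WHERE for row-level filtering

Corrected query:
SELECT id, title, sold FROM books WHERE sold > 19167

Result:
id | title               | sold 
---+---------------------+------
1  | Pride and Prejudice | 22804
2  | The Caves of Steel  | 46181
3  | Burmese Days        | 37897
6  | Pride and Prejudice | 45036
8  | Homage to Catalonia | 29649
9  | Homage to Catalonia | 21650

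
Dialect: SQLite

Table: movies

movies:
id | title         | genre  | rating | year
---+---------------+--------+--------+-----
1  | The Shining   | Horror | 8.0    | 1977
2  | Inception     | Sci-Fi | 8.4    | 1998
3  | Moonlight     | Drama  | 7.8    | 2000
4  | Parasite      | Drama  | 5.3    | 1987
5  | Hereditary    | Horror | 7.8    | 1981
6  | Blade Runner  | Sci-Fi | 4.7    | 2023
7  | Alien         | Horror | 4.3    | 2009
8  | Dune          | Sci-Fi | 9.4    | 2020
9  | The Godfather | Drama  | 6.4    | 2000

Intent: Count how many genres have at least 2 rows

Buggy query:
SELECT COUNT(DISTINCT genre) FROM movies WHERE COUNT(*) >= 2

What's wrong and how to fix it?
Bug: WHERE filters individual rows, not groups, so a group-level COUNT is invalid there

Fix: Use a subquery that GROUPs and filters with HAVING, then count its rows

Corrected query:
SELECT COUNT(*) FROM (SELECT genre FROM movies GROUP BY genre HAVING COUNT(*) >= 2)

Result:
COUNT(*)
--------
3       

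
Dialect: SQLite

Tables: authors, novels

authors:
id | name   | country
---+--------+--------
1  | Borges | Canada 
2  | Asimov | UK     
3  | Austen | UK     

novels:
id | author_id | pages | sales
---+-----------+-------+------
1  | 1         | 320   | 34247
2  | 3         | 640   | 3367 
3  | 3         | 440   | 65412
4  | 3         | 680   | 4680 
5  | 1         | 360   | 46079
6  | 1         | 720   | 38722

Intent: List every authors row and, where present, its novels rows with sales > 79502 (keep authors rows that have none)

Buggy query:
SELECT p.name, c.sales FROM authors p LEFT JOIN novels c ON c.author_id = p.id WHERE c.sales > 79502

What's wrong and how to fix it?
Bug: A WHERE condition on the right-hand table after LEFT JOIN drops unmatched parents

Fix: Put 'c.sales > 79502' in the JOIN's ON clause instead of WHERE

Corrected query:
SELECT p.name, c.sales FROM authors p LEFT JOIN novels c ON c.author_id = p.id AND c.sales > 79502

Result:
name   | sales
-------+------
Borges | NULL 
Asimov | NULL 
Austen | NULL 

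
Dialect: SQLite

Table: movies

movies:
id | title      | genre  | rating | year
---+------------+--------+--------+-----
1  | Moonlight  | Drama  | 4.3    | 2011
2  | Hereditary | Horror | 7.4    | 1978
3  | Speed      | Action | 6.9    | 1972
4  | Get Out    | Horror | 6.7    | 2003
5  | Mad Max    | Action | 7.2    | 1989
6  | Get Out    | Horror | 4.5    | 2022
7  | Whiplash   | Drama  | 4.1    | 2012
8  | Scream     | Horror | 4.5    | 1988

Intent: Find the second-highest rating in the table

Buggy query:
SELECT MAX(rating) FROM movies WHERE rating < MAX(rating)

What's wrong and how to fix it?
Bug: MAX(rating) on the right of the comparison is an aggregate-in-WHERE error

Fix: Compute the overall MAX in a subquery, then take MAX of rows below it

Corrected query:
SELECT MAX(rating) FROM movies WHERE rating < (SELECT MAX(rating) FROM movies)

Result:
MAX(rating)
-----------
7.2        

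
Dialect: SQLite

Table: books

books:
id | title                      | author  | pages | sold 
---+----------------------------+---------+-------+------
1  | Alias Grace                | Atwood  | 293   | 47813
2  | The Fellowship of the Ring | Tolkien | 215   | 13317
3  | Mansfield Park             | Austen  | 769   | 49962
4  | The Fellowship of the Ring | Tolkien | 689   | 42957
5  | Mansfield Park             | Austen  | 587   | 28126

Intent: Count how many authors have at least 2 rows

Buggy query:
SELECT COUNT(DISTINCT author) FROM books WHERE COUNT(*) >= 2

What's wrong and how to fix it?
Bug: WHERE filters individual rows, not groups, so a group-level COUNT is invalid there

Fix: Use a subquery that GROUPs and filters with HAVING, then count its rows

Corrected query:
SELECT COUNT(*) FROM (SELECT author FROM books GROUP BY author HAVING COUNT(*) >= 2)

Result:
COUNT(*)
--------
2       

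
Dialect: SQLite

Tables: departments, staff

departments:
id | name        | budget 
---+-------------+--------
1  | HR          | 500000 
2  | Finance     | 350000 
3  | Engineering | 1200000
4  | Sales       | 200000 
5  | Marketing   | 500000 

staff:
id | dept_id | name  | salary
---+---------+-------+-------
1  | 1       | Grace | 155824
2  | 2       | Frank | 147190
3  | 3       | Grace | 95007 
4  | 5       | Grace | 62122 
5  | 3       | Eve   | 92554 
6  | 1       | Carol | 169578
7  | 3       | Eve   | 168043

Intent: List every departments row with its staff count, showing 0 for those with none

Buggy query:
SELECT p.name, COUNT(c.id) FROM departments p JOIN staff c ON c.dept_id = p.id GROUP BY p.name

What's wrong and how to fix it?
Bug: INNER JOIN drops departments rows that have no matching staff rows

Fix: Use LEFT JOIN so parents without children still appear (COUNT(c.id) gives 0)

Corrected query:
SELECT p.name, COUNT(c.id) FROM departments p LEFT JOIN staff c ON c.dept_id = p.id GROUP BY p.name

Result:
name        | COUNT(c.id)
------------+------------
Engineering | 3          
Finance     | 1          
HR          | 2          
Marketing   | 1          
Sales       | 0          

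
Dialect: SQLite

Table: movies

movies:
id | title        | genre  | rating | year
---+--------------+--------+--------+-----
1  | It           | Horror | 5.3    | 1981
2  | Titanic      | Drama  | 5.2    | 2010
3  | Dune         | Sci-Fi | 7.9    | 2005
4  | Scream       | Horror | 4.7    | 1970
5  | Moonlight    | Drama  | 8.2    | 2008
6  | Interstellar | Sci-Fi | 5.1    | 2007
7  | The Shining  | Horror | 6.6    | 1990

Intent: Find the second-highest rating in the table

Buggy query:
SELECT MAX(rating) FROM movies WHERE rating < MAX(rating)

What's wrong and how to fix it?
Bug: The inner MAX is an aggregate inside WHERE, which is not allowed

Fix: Put the inner MAX in a scalar subquery

Corrected query:
SELECT MAX(rating) FROM movies WHERE rating < (SELECT MAX(rating) FROM movies)

Result:
MAX(rating)
-----------
7.9        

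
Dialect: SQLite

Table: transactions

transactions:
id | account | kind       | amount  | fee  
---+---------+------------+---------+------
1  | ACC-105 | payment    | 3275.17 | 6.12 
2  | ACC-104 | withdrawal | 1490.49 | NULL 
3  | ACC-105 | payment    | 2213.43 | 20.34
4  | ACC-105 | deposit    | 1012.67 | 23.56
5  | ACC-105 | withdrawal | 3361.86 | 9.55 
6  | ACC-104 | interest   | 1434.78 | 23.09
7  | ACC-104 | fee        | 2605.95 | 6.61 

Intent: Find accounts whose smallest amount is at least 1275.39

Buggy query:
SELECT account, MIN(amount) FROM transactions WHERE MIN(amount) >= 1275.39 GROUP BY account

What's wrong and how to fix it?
Bug: MIN() in WHERE is a misuse of aggregate

Fix: Replace WHERE with HAVING after the GROUP BY

Corrected query:
SELECT account, MIN(amount) FROM transactions GROUP BY account HAVING MIN(amount) >= 1275.39

Result:
account | MIN(amount)
--------+------------
ACC-104 | 1434.78    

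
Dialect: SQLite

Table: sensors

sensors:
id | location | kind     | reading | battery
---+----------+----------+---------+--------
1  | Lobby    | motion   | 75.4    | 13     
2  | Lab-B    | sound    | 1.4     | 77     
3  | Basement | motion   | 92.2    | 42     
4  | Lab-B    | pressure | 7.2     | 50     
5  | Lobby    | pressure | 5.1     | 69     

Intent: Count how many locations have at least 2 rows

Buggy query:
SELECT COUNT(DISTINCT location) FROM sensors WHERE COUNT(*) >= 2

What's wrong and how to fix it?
Bug: COUNT(*) cannot appear in WHERE; the per-group count doesn't exist yet

Fix: Group first with HAVING COUNT(*) >= 2, then COUNT the resulting groups

Corrected query:
SELECT COUNT(*) FROM (SELECT location FROM sensors GROUP BY location HAVING COUNT(*) >= 2)

Result:
COUNT(*)
--------
2       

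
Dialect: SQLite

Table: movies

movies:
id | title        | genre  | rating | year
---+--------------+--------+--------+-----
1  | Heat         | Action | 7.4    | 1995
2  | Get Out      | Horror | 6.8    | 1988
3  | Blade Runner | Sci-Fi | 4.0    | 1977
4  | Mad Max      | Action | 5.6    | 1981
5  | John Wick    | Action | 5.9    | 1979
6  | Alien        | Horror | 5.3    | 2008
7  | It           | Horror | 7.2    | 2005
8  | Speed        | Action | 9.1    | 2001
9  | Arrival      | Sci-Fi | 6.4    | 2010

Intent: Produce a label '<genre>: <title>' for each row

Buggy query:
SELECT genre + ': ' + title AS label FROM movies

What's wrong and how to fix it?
Bug: '+' is numeric addition; on text columns SQLite converts them to 0 instead of concatenating

Fix: Replace + with || to concatenate text

Corrected query:
SELECT genre || ': ' || title AS label FROM movies

Result:
label               
--------------------
Action: Heat        
Horror: Get Out     
Sci-Fi: Blade Runner
Action: Mad Max     
Action: John Wick   
Horror: Alien       
Horror: It          
Action: Speed       
Sci-Fi: Arrival     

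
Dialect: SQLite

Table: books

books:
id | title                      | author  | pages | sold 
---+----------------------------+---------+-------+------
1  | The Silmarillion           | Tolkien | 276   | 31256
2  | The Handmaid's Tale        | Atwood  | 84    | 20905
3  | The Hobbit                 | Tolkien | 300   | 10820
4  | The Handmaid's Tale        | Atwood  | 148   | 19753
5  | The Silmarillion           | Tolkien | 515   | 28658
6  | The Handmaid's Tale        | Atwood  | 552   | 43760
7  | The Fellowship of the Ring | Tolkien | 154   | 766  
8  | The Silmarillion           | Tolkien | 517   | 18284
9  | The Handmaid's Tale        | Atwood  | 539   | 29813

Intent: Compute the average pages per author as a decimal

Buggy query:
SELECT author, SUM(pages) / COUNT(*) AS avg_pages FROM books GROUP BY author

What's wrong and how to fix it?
Bug: SUM(pages) and COUNT(*) are both integers; the division truncates the fractional part

Fix: Cast one side to REAL so the division keeps the fractional part

Corrected query:
SELECT author, SUM(pages) * 1.0 / COUNT(*) AS avg_pages FROM books GROUP BY author

Result:
author  | avg_pages
--------+----------
Atwood  | 330.75   
Tolkien | 352.4    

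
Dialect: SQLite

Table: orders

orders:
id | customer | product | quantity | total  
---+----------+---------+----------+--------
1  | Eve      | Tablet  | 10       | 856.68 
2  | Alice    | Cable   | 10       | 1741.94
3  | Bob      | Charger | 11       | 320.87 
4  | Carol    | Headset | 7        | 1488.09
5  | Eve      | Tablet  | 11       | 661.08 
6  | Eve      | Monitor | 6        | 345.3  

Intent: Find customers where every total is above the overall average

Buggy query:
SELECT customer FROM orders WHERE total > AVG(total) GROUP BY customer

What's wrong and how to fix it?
Bug: WHERE evaluates per row before aggregation, so AVG() is unavailable

Fix: Compute the overall average in a scalar subquery and compare each group's MIN against it in HAVING

Corrected query:
SELECT customer FROM orders GROUP BY customer HAVING MIN(total) > (SELECT AVG(total) FROM orders)

Result:
customer
--------
Alice   
Carol   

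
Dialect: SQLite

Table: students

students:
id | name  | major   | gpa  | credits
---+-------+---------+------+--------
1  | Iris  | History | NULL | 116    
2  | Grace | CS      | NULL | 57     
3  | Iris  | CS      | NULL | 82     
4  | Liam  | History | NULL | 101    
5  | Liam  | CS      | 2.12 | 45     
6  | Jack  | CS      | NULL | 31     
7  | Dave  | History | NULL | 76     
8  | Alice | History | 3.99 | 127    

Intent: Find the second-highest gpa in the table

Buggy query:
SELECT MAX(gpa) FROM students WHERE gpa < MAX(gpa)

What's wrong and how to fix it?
Bug: MAX(gpa) on the right of the comparison is an aggregate-in-WHERE error

Fix: Put the inner MAX in a scalar subquery

Corrected query:
SELECT MAX(gpa) FROM students WHERE gpa < (SELECT MAX(gpa) FROM students)

Result:
MAX(gpa)
--------
2.12    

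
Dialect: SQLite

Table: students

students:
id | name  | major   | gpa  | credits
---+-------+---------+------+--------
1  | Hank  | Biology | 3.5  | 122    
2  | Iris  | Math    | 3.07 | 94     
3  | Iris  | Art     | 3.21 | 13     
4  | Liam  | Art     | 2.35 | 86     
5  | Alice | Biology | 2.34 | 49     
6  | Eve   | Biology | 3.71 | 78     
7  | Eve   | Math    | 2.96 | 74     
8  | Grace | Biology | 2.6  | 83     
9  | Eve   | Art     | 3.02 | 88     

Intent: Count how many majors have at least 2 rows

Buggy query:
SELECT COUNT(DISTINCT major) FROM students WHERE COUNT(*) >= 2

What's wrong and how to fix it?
Bug: COUNT(*) cannot appear in WHERE; the per-group count doesn't exist yet

Fix: Group first with HAVING COUNT(*) >= 2, then COUNT the resulting groups

Corrected query:
SELECT COUNT(*) FROM (SELECT major FROM students GROUP BY major HAVING COUNT(*) >= 2)

Result:
COUNT(*)
--------
3       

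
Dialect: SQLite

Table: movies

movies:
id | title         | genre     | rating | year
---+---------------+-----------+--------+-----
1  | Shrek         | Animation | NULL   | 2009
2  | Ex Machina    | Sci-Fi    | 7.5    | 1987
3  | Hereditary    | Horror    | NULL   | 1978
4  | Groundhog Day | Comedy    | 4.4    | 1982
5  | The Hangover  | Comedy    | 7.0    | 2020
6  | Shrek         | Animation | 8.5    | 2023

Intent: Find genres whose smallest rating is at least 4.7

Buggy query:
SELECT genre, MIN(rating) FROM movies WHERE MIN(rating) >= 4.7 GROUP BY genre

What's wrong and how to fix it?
Bug: MIN() in WHERE is a misuse of aggregate

Fix: Use HAVING for the per-group MIN condition

Corrected query:
SELECT genre, MIN(rating) FROM movies GROUP BY genre HAVING MIN(rating) >= 4.7

Result:
genre     | MIN(rating)
----------+------------
Animation | 8.5        
Sci-Fi    | 7.5        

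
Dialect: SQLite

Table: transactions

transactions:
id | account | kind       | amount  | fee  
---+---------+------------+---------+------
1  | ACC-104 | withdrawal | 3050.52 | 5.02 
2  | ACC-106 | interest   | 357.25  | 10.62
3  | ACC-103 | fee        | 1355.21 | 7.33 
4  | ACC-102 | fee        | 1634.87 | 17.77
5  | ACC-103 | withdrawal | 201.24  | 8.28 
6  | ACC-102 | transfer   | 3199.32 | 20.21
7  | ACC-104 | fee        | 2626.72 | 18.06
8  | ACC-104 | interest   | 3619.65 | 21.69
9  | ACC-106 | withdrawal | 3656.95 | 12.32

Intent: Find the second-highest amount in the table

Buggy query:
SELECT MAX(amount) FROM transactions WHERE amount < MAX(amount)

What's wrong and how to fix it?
Bug: The inner MAX is an aggregate inside WHERE, which is not allowed

Fix: Put the inner MAX in a scalar subquery

Corrected query:
SELECT MAX(amount) FROM transactions WHERE amount < (SELECT MAX(amount) FROM transactions)

Result:
MAX(amount)
-----------
3619.65    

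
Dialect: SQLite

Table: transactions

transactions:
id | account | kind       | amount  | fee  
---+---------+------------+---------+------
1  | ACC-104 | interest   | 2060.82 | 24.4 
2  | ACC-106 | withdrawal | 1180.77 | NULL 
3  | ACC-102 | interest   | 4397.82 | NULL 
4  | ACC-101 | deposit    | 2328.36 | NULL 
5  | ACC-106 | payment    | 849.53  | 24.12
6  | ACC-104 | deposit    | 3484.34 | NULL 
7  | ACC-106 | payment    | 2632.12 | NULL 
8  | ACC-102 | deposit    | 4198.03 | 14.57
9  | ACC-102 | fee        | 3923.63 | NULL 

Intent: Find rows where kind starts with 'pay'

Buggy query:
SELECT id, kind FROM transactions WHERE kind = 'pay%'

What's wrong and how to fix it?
Bug: '=' compares the literal string including the % character; pattern matching needs LIKE

Fix: Use LIKE for wildcard pattern matching

Corrected query:
SELECT id, kind FROM transactions WHERE kind LIKE 'pay%'

Result:
id | kind   
---+--------
5  | payment
7  | payment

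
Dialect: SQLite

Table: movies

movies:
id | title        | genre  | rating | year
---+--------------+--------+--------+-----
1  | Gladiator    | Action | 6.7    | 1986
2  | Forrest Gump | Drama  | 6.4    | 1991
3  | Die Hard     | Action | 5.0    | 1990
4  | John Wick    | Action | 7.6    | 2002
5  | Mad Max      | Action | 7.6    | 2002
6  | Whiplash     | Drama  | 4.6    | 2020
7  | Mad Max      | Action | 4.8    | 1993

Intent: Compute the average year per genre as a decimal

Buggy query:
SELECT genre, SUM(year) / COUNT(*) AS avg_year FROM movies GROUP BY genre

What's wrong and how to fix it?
Bug: Both operands are integers, so '/' performs integer division and truncates

Fix: Multiply by 1.0 (or CAST to REAL) to force floating-point division

Corrected query:
SELECT genre, SUM(year) * 1.0 / COUNT(*) AS avg_year FROM movies GROUP BY genre

Result:
genre  | avg_year
-------+---------
Action | 1994.6  
Drama  | 2005.5  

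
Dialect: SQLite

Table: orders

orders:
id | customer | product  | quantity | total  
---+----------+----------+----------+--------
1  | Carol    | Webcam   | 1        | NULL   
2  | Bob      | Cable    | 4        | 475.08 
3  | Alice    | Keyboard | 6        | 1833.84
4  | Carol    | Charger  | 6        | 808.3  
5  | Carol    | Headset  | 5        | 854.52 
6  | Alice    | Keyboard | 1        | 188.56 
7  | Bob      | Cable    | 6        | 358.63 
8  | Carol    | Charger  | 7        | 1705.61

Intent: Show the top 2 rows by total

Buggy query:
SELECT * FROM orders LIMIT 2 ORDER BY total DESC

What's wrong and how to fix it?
Bug: LIMIT must come after ORDER BY

Fix: Swap the clauses: ORDER BY first, then LIMIT

Corrected query:
SELECT * FROM orders ORDER BY total DESC LIMIT 2

Result:
id | customer | product  | quantity | total  
---+----------+----------+----------+--------
3  | Alice    | Keyboard | 6        | 1833.84
8  | Carol    | Charger  | 7        | 1705.61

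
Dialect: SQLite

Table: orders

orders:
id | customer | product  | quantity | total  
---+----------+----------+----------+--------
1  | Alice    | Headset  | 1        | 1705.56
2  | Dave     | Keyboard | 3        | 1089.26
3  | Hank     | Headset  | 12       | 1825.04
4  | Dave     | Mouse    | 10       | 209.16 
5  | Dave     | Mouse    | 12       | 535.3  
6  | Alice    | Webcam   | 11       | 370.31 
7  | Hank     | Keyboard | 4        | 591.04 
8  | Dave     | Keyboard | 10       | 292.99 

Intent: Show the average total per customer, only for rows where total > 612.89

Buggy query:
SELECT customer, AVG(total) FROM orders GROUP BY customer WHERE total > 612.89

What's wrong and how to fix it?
Bug: Row-level WHERE must come before GROUP BY in the clause order

Fix: Place WHERE between FROM and GROUP BY

Corrected query:
SELECT customer, AVG(total) FROM orders WHERE total > 612.89 GROUP BY customer

Result:
customer | AVG(total)
---------+-----------
Alice    | 1705.56   
Dave     | 1089.26   
Hank     | 1825.04   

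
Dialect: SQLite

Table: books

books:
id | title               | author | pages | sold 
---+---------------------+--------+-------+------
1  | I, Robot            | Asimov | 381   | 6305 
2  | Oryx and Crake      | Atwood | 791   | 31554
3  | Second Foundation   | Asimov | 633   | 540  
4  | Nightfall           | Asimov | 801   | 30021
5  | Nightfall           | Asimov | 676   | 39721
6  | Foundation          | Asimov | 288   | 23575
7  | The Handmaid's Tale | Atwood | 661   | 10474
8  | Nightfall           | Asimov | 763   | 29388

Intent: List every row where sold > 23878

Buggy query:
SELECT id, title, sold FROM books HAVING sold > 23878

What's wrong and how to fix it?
Bug: This is a non-aggregate query (no GROUP BY, no aggregates), so in SQLite the HAVING clause is invalid here; a row-level condition belongs in WHERE

Fix: Use WHERE for row-level filtering

Corrected query:
SELECT id, title, sold FROM books WHERE sold > 23878

Result:
id | title          | sold 
---+----------------+------
2  | Oryx and Crake | 31554
4  | Nightfall      | 30021
5  | Nightfall      | 39721
8  | Nightfall      | 29388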